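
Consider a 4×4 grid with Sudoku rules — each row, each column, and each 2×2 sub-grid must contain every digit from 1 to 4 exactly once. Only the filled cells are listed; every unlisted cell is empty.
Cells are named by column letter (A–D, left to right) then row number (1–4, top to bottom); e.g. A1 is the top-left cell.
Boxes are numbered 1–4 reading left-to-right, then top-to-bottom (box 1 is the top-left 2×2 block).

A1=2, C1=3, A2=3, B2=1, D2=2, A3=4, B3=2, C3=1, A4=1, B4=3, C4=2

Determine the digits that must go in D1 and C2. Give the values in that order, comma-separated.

For D1:
  Consider where 1 can go in row 1.
  B1 is out (column B already has a 1).
  So the only cell in row 1 that can hold 1 is D1.
  So D1 = 1.
For C2:
  Row 2 already contains {1, 2, 3}.
  Column C already contains {1, 2, 3}.
  Its 2×2 block (box 2) already contains {2, 3}.
  The only value from 1–4 not eliminated is 4, so C2 = 4.

1,4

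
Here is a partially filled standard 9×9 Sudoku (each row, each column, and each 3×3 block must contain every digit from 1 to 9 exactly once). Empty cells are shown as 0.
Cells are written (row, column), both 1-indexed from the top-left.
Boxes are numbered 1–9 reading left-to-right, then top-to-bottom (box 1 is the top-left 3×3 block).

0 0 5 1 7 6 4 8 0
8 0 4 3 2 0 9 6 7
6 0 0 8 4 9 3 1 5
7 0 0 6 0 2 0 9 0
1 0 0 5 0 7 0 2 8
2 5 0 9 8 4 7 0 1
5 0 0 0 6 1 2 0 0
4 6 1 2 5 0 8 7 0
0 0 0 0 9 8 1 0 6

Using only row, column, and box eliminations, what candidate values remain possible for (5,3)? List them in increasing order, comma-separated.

Row 5 already contains {1, 2, 5, 7, 8}.
Column 3 already contains {1, 4, 5}.
Its 3×3 block (box 4) already contains {1, 2, 5, 7}.
Removing those from 1–9 leaves {3, 6, 9} as the candidates for (5,3).

3,6,9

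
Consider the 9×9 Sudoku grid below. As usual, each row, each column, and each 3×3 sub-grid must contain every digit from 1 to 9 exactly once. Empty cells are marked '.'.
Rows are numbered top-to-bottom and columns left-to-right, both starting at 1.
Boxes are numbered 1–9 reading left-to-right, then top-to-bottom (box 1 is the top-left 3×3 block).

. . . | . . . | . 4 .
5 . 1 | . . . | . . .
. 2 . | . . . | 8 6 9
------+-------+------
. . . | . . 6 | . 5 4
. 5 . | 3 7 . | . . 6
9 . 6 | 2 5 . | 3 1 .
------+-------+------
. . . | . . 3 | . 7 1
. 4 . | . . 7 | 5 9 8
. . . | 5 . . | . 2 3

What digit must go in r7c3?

Cell r7c3 itself could take any of {2, 5, 8, 9} by direct elimination.
Consider where 5 can go in row 7.
r7c1 is out (column 1 already has a 5).
r7c2 is out (column 2 already has a 5).
r7c4 is out (column 4 already has a 5).
r7c5 is out (column 5 already has a 5).
r7c7 is out (column 7 already has a 5).
So the only cell in row 7 that can hold 5 is r7c3.
Therefore r7c3 = 5.

5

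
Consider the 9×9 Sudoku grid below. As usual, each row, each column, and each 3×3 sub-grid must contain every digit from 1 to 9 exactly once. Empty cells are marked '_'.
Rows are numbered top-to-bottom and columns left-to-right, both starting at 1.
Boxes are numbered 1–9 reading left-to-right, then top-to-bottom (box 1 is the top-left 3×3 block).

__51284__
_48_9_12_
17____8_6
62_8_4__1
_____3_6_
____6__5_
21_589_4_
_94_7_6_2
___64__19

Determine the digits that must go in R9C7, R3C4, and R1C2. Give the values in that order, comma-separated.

For R9C7:
  Consider where 5 can go in column 7.
  R4C7 is out (box 6 already has a 5).
  R5C7 is out (box 6 already has a 5).
  R6C7 is out (row 6 already has a 5).
  R7C7 is out (row 7 already has a 5).
  So the only cell in column 7 that can hold 5 is R9C7.
  So R9C7 = 5.
For R3C4:
  Consider where 4 can go in row 3.
  R3C3 is out (column 3 already has a 4).
  R3C5 is out (column 5 already has a 4).
  R3C6 is out (column 6 already has a 4).
  R3C8 is out (column 8 already has a 4).
  So the only cell in row 3 that can hold 4 is R3C4.
  So R3C4 = 4.
For R1C2:
  Consider where 6 can go in column 2.
  R5C2 is out (row 5 already has a 6).
  R6C2 is out (row 6 already has a 6).
  R9C2 is out (row 9 already has a 6).
  So the only cell in column 2 that can hold 6 is R1C2.
  So R1C2 = 6.

5,4,6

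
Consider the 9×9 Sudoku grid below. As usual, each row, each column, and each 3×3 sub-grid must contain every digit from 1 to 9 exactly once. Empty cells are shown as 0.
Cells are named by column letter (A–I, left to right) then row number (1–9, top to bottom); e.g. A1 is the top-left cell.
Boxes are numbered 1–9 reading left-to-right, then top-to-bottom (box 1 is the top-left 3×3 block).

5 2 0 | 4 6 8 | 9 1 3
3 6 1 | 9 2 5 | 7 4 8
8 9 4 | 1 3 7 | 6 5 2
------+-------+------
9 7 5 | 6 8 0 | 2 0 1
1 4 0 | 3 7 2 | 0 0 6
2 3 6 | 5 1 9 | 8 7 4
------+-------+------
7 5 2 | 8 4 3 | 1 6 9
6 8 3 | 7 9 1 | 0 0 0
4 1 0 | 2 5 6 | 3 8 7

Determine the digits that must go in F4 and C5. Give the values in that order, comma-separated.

4,8

For F4:
  Row 4 already contains {1, 2, 5, 6, 7, 8, 9}.
  Column F already contains {1, 2, 3, 5, 6, 7, 8, 9}.
  Its 3×3 block (box 5) already contains {1, 2, 3, 5, 6, 7, 8, 9}.
  The only value from 1–9 not eliminated is 4, so F4 = 4.
For C5:
  Row 5 already contains {1, 2, 3, 4, 6, 7}.
  Column C already contains {1, 2, 3, 4, 5, 6}.
  Its 3×3 block (box 4) already contains {1, 2, 3, 4, 5, 6, 7, 9}.
  The only value from 1–9 not eliminated is 8, so C5 = 8.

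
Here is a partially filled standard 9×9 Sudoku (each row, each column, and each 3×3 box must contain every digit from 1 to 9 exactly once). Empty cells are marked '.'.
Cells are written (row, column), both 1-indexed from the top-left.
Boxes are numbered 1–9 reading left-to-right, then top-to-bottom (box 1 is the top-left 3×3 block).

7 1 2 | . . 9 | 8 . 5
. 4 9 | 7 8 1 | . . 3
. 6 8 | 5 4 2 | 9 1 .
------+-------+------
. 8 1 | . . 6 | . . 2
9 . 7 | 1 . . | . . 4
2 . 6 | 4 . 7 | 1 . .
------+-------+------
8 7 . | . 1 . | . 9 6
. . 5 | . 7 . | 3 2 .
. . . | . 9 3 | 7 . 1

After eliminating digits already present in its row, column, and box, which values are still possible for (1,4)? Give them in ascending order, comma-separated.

Row 1 already contains {1, 2, 5, 7, 8, 9}.
Column 4 already contains {1, 4, 5, 7}.
Its 3×3 block (box 2) already contains {1, 2, 4, 5, 7, 8, 9}.
Removing those from 1–9 leaves {3, 6} as the candidates for (1,4).

3,6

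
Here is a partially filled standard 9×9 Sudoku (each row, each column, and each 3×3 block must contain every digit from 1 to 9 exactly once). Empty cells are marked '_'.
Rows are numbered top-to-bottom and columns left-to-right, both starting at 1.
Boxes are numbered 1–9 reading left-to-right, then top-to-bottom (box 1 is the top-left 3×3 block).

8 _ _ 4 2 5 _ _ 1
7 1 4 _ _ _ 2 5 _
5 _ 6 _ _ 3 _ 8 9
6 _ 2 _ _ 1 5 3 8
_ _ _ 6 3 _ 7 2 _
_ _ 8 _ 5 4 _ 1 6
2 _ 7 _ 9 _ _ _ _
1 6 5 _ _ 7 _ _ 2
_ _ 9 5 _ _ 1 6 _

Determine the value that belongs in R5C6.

Cell R5C6 itself could take any of {8, 9} by direct elimination.
Consider where 8 can go in box 5.
R4C4 is out (row 4 already has a 8).
R4C5 is out (row 4 already has a 8).
R6C4 is out (row 6 already has a 8).
So the only cell in box 5 that can hold 8 is R5C6.
Therefore R5C6 = 8.

8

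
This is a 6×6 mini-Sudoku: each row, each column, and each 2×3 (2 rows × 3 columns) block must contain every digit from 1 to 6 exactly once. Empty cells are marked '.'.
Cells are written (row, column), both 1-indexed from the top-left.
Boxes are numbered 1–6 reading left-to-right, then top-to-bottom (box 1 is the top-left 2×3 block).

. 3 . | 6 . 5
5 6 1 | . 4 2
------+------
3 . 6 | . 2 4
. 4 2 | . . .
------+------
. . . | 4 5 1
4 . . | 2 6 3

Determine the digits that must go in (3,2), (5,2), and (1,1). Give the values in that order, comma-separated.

5,2,2

For (3,2):
  Consider where 5 can go in box 3.
  (4,1) is out (column 1 already has a 5).
  So the only cell in box 3 that can hold 5 is (3,2).
  So (3,2) = 5.
For (5,2):
  Row 5 already contains {1, 4, 5}.
  Column 2 already contains {3, 4, 6}.
  Its 2×3 block (box 5) already contains {4}.
  The only value from 1–6 not eliminated is 2, so (5,2) = 2.
For (1,1):
  Row 1 already contains {3, 5, 6}.
  Column 1 already contains {3, 4, 5}.
  Its 2×3 block (box 1) already contains {1, 3, 5, 6}.
  The only value from 1–6 not eliminated is 2, so (1,1) = 2.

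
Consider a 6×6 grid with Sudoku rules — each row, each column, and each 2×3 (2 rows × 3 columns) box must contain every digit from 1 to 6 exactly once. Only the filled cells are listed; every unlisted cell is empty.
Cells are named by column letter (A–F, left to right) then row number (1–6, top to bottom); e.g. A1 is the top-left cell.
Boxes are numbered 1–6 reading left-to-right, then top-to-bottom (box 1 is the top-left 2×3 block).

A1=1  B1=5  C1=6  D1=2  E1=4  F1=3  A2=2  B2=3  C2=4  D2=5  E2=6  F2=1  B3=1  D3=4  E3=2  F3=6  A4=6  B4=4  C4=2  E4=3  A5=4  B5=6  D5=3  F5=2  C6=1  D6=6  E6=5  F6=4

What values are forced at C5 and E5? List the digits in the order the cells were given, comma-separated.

5,1

For C5:
  Row 5 already contains {2, 3, 4, 6}.
  Column C already contains {1, 2, 4, 6}.
  Its 2×3 block (box 5) already contains {1, 4, 6}.
  The only value from 1–6 not eliminated is 5, so C5 = 5.
For E5:
  Row 5 already contains {2, 3, 4, 6}.
  Column E already contains {2, 3, 4, 5, 6}.
  Its 2×3 block (box 6) already contains {2, 3, 4, 5, 6}.
  The only value from 1–6 not eliminated is 1, so E5 = 1.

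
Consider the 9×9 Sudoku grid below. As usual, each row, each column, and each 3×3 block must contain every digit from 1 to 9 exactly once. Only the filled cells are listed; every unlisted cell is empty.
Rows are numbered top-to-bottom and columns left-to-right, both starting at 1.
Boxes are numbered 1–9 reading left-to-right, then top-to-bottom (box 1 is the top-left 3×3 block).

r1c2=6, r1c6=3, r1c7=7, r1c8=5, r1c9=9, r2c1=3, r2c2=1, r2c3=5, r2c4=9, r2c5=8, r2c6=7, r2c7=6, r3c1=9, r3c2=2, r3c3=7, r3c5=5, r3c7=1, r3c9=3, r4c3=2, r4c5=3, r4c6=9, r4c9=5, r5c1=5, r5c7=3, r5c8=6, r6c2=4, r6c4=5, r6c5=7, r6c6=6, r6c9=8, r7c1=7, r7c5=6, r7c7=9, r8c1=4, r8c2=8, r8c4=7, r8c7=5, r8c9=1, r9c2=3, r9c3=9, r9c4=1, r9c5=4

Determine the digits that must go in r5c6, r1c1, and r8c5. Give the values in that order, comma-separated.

1,8,9

For r5c6:
  Consider where 1 can go in column 6.
  r3c6 is out (row 3 already has a 1).
  r7c6 is out (box 8 already has a 1).
  r8c6 is out (row 8 already has a 1).
  r9c6 is out (row 9 already has a 1).
  So the only cell in column 6 that can hold 1 is r5c6.
  So r5c6 = 1.
For r1c1:
  Row 1 already contains {3, 5, 6, 7, 9}.
  Column 1 already contains {3, 4, 5, 7, 9}.
  Its 3×3 block (box 1) already contains {1, 2, 3, 5, 6, 7, 9}.
  The only value from 1–9 not eliminated is 8, so r1c1 = 8.
For r8c5:
  Consider where 9 can go in row 8.
  r8c3 is out (column 3 already has a 9).
  r8c6 is out (column 6 already has a 9).
  r8c8 is out (box 9 already has a 9).
  So the only cell in row 8 that can hold 9 is r8c5.
  So r8c5 = 9.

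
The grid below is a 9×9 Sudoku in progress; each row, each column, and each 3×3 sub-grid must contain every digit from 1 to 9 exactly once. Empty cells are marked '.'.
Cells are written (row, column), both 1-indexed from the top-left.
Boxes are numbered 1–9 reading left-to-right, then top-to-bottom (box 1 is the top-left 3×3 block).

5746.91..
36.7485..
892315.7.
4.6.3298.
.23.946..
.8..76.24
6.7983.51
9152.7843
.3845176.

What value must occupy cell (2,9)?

2

Cell (2,9) itself could take any of {2, 9} by direct elimination.
Consider where 2 can go in row 2.
(2,3) is out (column 3 already has a 2).
(2,8) is out (column 8 already has a 2).
So the only cell in row 2 that can hold 2 is (2,9).
Therefore (2,9) = 2.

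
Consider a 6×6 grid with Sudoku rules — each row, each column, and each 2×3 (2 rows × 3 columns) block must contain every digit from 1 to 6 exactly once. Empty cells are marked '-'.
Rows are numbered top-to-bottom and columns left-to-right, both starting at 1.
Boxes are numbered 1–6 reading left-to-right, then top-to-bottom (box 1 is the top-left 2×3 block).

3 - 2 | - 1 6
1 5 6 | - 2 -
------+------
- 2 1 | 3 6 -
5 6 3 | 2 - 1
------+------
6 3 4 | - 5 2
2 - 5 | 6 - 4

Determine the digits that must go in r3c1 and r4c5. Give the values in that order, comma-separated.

For r3c1:
  Row 3 already contains {1, 2, 3, 6}.
  Column 1 already contains {1, 2, 3, 5, 6}.
  Its 2×3 block (box 3) already contains {1, 2, 3, 5, 6}.
  The only value from 1–6 not eliminated is 4, so r3c1 = 4.
For r4c5:
  Row 4 already contains {1, 2, 3, 5, 6}.
  Column 5 already contains {1, 2, 5, 6}.
  Its 2×3 block (box 4) already contains {1, 2, 3, 6}.
  The only value from 1–6 not eliminated is 4, so r4c5 = 4.

4,4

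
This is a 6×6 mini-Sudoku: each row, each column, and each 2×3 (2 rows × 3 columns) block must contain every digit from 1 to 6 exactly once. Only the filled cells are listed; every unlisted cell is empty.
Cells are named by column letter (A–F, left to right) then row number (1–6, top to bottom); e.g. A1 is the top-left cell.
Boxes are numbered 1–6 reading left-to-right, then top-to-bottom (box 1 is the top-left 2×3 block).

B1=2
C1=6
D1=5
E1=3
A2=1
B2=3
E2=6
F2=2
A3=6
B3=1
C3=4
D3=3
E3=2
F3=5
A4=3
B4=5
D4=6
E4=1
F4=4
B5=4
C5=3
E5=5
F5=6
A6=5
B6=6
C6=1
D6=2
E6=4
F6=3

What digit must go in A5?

2

Row 5 already contains {3, 4, 5, 6}.
Column A already contains {1, 3, 5, 6}.
Its 2×3 block (box 5) already contains {1, 3, 4, 5, 6}.
The only value from 1–6 not eliminated is 2, so A5 = 2.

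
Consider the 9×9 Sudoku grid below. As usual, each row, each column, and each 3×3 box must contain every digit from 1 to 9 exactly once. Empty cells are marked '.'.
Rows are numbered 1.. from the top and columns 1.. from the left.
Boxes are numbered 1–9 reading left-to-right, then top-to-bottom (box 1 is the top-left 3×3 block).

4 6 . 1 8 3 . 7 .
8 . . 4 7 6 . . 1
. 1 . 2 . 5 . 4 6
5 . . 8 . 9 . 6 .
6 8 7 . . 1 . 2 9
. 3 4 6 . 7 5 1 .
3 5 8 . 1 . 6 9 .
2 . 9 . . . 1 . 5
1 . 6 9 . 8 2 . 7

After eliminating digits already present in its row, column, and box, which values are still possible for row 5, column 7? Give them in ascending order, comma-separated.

Row 5 already contains {1, 2, 6, 7, 8, 9}.
Column 7 already contains {1, 2, 5, 6}.
Its 3×3 block (box 6) already contains {1, 2, 5, 6, 9}.
Removing those from 1–9 leaves {3, 4} as the candidates for row 5, column 7.

3,4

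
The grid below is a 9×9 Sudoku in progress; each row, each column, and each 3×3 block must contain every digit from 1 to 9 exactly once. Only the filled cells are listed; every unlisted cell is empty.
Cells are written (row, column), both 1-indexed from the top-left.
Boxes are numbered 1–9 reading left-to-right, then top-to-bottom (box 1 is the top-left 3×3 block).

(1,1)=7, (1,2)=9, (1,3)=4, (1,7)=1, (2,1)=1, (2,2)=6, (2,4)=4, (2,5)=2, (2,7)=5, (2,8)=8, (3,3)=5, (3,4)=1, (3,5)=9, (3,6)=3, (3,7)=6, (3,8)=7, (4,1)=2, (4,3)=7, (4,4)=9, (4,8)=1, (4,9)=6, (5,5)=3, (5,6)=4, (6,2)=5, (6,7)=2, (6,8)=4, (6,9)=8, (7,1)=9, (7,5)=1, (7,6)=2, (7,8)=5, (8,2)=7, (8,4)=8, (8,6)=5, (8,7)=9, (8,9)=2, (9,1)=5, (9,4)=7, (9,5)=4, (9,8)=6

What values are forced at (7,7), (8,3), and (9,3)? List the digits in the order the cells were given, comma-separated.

For (7,7):
  Consider where 4 can go in column 7.
  (4,7) is out (box 6 already has a 4).
  (5,7) is out (row 5 already has a 4).
  (9,7) is out (row 9 already has a 4).
  So the only cell in column 7 that can hold 4 is (7,7).
  So (7,7) = 4.
For (8,3):
  Consider where 1 can go in row 8.
  (8,1) is out (column 1 already has a 1).
  (8,5) is out (column 5 already has a 1).
  (8,8) is out (column 8 already has a 1).
  So the only cell in row 8 that can hold 1 is (8,3).
  So (8,3) = 1.
For (9,3):
  Consider where 2 can go in column 3.
  (2,3) is out (row 2 already has a 2).
  (5,3) is out (box 4 already has a 2).
  (6,3) is out (row 6 already has a 2).
  (7,3) is out (row 7 already has a 2).
  (8,3) is out (row 8 already has a 2).
  So the only cell in column 3 that can hold 2 is (9,3).
  So (9,3) = 2.

4,1,2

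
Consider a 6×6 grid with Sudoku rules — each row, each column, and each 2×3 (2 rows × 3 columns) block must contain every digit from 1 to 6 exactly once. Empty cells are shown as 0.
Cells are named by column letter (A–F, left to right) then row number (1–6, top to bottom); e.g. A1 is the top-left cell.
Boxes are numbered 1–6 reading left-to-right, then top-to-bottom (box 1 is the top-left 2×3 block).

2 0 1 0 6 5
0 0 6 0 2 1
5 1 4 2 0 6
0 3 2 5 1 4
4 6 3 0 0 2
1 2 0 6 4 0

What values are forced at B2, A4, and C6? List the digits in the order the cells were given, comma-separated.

5,6,5

For B2:
  Consider where 5 can go in column B.
  B1 is out (row 1 already has a 5).
  So the only cell in column B that can hold 5 is B2.
  So B2 = 5.
For A4:
  Row 4 already contains {1, 2, 3, 4, 5}.
  Column A already contains {1, 2, 4, 5}.
  Its 2×3 block (box 3) already contains {1, 2, 3, 4, 5}.
  The only value from 1–6 not eliminated is 6, so A4 = 6.
For C6:
  Row 6 already contains {1, 2, 4, 6}.
  Column C already contains {1, 2, 3, 4, 6}.
  Its 2×3 block (box 5) already contains {1, 2, 3, 4, 6}.
  The only value from 1–6 not eliminated is 5, so C6 = 5.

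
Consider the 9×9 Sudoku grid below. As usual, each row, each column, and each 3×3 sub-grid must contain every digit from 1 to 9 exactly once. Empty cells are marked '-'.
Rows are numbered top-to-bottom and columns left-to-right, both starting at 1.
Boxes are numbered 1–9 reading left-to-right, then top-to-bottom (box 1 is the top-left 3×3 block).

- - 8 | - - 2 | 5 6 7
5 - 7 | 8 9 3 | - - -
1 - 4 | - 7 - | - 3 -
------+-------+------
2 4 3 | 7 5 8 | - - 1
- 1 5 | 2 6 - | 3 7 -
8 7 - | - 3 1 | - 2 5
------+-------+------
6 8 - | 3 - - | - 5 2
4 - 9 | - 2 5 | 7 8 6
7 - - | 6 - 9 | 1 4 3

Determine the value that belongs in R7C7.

Row 7 already contains {2, 3, 5, 6, 8}.
Column 7 already contains {1, 3, 5, 7}.
Its 3×3 block (box 9) already contains {1, 2, 3, 4, 5, 6, 7, 8}.
The only value from 1–9 not eliminated is 9, so R7C7 = 9.

9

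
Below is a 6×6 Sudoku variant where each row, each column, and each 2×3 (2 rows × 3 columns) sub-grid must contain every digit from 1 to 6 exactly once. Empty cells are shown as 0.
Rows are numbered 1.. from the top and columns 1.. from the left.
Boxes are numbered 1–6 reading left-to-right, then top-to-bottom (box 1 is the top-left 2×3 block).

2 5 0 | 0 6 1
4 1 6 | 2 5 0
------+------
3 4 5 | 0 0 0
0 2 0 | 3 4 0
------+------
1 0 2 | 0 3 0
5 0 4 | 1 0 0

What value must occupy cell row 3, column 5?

1

Cell row 3, column 5 itself could take any of {1, 2} by direct elimination.
Consider where 1 can go in column 5.
row 6, column 5 is out (row 6 already has a 1).
So the only cell in column 5 that can hold 1 is row 3, column 5.
Therefore row 3, column 5 = 1.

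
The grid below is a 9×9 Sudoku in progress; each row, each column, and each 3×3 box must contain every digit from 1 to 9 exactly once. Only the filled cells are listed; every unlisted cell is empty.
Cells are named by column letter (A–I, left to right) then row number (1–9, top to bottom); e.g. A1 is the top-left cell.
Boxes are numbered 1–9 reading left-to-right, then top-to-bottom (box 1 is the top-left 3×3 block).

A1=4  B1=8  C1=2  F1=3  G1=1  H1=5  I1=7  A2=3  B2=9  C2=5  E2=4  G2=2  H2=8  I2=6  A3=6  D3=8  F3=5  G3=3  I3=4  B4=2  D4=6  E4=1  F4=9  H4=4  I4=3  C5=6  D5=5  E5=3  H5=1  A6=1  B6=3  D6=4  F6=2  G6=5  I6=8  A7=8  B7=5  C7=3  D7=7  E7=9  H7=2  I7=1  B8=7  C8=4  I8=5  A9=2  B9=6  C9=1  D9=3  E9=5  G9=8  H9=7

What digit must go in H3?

Row 3 already contains {3, 4, 5, 6, 8}.
Column H already contains {1, 2, 4, 5, 7, 8}.
Its 3×3 block (box 3) already contains {1, 2, 3, 4, 5, 6, 7, 8}.
The only value from 1–9 not eliminated is 9, so H3 = 9.

9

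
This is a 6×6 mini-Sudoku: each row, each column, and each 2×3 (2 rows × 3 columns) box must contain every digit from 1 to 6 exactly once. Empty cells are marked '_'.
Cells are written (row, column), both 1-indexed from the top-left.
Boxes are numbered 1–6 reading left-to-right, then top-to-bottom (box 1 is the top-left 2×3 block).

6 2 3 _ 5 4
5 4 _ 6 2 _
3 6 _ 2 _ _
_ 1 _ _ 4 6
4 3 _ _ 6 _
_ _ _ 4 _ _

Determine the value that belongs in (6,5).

Cell (6,5) itself could take any of {1, 3} by direct elimination.
Consider where 3 can go in column 5.
(3,5) is out (row 3 already has a 3).
So the only cell in column 5 that can hold 3 is (6,5).
Therefore (6,5) = 3.

3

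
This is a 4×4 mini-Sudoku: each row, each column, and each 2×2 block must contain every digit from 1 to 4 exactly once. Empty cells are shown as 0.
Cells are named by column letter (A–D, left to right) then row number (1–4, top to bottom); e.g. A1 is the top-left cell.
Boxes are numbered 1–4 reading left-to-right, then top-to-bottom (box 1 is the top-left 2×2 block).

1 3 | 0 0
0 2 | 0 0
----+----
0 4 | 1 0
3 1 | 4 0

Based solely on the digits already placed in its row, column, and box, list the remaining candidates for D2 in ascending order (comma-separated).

Row 2 already contains {2}.
Column D already contains {}.
Its 2×2 block (box 2) already contains {}.
Removing those from 1–4 leaves {1, 3, 4} as the candidates for D2.

1,3,4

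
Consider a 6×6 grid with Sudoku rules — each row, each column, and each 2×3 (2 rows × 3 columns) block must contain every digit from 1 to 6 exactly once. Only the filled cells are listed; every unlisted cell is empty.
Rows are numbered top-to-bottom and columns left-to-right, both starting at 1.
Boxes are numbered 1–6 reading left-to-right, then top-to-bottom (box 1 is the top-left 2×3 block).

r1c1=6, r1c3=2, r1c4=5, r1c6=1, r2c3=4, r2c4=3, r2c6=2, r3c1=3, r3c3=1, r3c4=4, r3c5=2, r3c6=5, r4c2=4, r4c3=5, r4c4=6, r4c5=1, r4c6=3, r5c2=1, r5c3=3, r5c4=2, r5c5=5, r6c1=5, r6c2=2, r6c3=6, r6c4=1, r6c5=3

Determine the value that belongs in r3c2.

Row 3 already contains {1, 2, 3, 4, 5}.
Column 2 already contains {1, 2, 4}.
Its 2×3 block (box 3) already contains {1, 3, 4, 5}.
The only value from 1–6 not eliminated is 6, so r3c2 = 6.

6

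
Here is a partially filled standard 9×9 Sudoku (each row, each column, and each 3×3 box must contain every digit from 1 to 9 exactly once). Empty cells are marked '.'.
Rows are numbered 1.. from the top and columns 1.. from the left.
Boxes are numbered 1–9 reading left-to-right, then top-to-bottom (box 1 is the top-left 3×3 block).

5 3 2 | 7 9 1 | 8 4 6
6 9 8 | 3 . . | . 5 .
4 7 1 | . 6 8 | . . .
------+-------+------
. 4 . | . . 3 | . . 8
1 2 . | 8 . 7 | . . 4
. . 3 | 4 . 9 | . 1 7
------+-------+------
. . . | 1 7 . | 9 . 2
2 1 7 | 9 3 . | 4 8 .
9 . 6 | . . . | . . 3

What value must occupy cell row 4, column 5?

1

Cell row 4, column 5 itself could take any of {1, 2, 5} by direct elimination.
Consider where 1 can go in box 5.
row 4, column 4 is out (column 4 already has a 1).
row 5, column 5 is out (row 5 already has a 1).
row 6, column 5 is out (row 6 already has a 1).
So the only cell in box 5 that can hold 1 is row 4, column 5.
Therefore row 4, column 5 = 1.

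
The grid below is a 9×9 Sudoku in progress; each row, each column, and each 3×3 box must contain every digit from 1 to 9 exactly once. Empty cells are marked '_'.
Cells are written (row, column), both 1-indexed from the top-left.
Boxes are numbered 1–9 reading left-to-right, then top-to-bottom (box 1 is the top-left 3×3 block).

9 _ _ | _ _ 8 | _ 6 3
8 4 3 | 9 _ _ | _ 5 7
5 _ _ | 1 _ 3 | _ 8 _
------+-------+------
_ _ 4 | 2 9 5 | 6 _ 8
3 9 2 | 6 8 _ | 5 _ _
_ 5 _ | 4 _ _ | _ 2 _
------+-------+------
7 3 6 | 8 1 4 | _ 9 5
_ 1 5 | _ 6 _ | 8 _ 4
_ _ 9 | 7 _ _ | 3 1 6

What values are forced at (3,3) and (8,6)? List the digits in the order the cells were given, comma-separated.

For (3,3):
  Row 3 already contains {1, 3, 5, 8}.
  Column 3 already contains {2, 3, 4, 5, 6, 9}.
  Its 3×3 block (box 1) already contains {3, 4, 5, 8, 9}.
  The only value from 1–9 not eliminated is 7, so (3,3) = 7.
For (8,6):
  Consider where 9 can go in row 8.
  (8,1) is out (column 1 already has a 9).
  (8,4) is out (column 4 already has a 9).
  (8,8) is out (column 8 already has a 9).
  So the only cell in row 8 that can hold 9 is (8,6).
  So (8,6) = 9.

7,9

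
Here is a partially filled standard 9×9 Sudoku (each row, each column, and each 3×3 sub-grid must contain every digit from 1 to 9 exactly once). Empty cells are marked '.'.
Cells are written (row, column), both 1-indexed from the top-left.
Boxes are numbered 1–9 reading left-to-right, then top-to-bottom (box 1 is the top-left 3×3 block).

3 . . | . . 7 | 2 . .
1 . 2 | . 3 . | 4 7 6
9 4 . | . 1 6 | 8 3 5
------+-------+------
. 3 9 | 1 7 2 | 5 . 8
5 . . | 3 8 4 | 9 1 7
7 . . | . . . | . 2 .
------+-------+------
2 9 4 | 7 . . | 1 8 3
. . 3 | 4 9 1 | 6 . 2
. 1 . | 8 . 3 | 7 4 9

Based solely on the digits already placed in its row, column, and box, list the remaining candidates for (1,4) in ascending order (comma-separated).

Row 1 already contains {2, 3, 7}.
Column 4 already contains {1, 3, 4, 7, 8}.
Its 3×3 block (box 2) already contains {1, 3, 6, 7}.
Removing those from 1–9 leaves {5, 9} as the candidates for (1,4).

5,9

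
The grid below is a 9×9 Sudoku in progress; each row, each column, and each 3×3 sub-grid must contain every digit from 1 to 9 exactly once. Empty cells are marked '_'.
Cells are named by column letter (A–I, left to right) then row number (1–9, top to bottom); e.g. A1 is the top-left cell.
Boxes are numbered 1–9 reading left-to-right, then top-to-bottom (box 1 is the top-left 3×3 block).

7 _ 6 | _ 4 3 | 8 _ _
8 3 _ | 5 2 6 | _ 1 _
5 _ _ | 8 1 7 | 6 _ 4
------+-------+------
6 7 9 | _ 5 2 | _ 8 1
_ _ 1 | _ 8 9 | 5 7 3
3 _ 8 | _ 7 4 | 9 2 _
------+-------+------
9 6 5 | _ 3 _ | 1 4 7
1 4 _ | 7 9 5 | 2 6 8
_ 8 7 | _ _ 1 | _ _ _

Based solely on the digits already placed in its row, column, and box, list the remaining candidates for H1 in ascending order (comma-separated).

Row 1 already contains {3, 4, 6, 7, 8}.
Column H already contains {1, 2, 4, 6, 7, 8}.
Its 3×3 block (box 3) already contains {1, 4, 6, 8}.
Removing those from 1–9 leaves {5, 9} as the candidates for H1.

5,9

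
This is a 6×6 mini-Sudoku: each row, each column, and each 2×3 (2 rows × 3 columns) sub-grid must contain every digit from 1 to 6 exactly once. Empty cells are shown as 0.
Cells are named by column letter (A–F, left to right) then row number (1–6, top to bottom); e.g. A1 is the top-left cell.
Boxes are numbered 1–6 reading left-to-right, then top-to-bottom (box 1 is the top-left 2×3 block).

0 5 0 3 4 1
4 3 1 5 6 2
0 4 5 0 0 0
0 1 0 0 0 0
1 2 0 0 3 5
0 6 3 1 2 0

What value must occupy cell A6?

Row 6 already contains {1, 2, 3, 6}.
Column A already contains {1, 4}.
Its 2×3 block (box 5) already contains {1, 2, 3, 6}.
The only value from 1–6 not eliminated is 5, so A6 = 5.

5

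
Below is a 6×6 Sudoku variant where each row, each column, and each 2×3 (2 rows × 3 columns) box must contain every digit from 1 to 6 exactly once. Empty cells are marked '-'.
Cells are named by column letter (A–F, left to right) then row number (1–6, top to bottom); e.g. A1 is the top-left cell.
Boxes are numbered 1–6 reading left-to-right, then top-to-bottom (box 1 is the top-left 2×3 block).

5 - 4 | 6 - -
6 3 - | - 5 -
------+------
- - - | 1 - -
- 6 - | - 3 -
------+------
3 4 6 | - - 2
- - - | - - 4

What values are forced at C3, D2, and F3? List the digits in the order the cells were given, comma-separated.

3,4,6

For C3:
  Consider where 3 can go in column C.
  C2 is out (row 2 already has a 3).
  C4 is out (row 4 already has a 3).
  C6 is out (box 5 already has a 3).
  So the only cell in column C that can hold 3 is C3.
  So C3 = 3.
For D2:
  Consider where 4 can go in row 2.
  C2 is out (column C already has a 4).
  F2 is out (column F already has a 4).
  So the only cell in row 2 that can hold 4 is D2.
  So D2 = 4.
For F3:
  Consider where 6 can go in column F.
  F1 is out (row 1 already has a 6).
  F2 is out (row 2 already has a 6).
  F4 is out (row 4 already has a 6).
  So the only cell in column F that can hold 6 is F3.
  So F3 = 6.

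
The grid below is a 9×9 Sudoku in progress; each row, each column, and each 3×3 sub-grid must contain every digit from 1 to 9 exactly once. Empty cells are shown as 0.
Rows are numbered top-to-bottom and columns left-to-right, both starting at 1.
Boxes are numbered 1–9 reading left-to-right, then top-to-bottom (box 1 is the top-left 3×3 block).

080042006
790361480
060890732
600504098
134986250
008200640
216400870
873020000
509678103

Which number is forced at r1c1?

3

Row 1 already contains {2, 4, 6, 8}.
Column 1 already contains {1, 2, 5, 6, 7, 8}.
Its 3×3 block (box 1) already contains {6, 7, 8, 9}.
The only value from 1–9 not eliminated is 3, so r1c1 = 3.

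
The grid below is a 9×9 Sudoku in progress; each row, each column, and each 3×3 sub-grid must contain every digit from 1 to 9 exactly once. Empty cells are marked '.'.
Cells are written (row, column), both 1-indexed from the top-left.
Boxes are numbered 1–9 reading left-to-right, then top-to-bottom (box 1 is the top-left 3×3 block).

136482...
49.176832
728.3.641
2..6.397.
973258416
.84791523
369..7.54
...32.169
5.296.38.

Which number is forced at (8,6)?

Cell (8,6) itself could take any of {4, 5} by direct elimination.
Consider where 5 can go in box 8.
(7,4) is out (row 7 already has a 5).
(7,5) is out (row 7 already has a 5).
(9,6) is out (row 9 already has a 5).
So the only cell in box 8 that can hold 5 is (8,6).
Therefore (8,6) = 5.

5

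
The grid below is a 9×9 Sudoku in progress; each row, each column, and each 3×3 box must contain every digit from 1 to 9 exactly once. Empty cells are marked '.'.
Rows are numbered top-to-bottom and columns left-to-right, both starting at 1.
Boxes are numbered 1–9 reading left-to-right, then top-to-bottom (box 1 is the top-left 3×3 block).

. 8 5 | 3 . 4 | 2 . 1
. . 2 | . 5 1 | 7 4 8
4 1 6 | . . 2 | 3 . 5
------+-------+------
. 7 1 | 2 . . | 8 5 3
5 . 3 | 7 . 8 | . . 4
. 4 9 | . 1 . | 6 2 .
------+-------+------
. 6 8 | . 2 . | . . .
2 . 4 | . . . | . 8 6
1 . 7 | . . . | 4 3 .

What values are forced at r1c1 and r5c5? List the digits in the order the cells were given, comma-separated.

For r1c1:
  Consider where 7 can go in column 1.
  r2c1 is out (row 2 already has a 7).
  r4c1 is out (row 4 already has a 7).
  r6c1 is out (box 4 already has a 7).
  r7c1 is out (box 7 already has a 7).
  So the only cell in column 1 that can hold 7 is r1c1.
  So r1c1 = 7.
For r5c5:
  Consider where 6 can go in row 5.
  r5c2 is out (column 2 already has a 6).
  r5c7 is out (column 7 already has a 6).
  r5c8 is out (box 6 already has a 6).
  So the only cell in row 5 that can hold 6 is r5c5.
  So r5c5 = 6.

7,6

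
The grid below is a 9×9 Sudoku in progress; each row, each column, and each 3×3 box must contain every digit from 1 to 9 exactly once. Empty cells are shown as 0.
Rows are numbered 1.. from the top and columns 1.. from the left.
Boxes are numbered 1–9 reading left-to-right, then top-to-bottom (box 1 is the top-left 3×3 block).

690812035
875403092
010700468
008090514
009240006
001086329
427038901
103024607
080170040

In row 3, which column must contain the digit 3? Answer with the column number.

1

Consider where 3 can go in row 3.
row 3, column 3 is out (column 3 already has a 3).
row 3, column 5 is out (column 5 already has a 3).
row 3, column 6 is out (column 6 already has a 3).
So the only cell in row 3 that can hold 3 is row 3, column 1.
That is column 1.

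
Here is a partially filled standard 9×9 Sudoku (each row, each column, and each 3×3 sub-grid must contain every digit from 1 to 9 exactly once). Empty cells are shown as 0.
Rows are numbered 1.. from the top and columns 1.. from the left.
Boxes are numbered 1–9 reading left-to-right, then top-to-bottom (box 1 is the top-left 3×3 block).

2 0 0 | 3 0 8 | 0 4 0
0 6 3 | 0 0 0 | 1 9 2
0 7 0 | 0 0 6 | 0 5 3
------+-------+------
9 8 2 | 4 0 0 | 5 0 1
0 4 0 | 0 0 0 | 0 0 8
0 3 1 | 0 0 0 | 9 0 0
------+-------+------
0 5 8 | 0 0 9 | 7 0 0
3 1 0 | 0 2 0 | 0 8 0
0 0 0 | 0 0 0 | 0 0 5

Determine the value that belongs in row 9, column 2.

2

Cell row 9, column 2 itself could take any of {2, 9} by direct elimination.
Consider where 2 can go in column 2.
row 1, column 2 is out (row 1 already has a 2).
So the only cell in column 2 that can hold 2 is row 9, column 2.
Therefore row 9, column 2 = 2.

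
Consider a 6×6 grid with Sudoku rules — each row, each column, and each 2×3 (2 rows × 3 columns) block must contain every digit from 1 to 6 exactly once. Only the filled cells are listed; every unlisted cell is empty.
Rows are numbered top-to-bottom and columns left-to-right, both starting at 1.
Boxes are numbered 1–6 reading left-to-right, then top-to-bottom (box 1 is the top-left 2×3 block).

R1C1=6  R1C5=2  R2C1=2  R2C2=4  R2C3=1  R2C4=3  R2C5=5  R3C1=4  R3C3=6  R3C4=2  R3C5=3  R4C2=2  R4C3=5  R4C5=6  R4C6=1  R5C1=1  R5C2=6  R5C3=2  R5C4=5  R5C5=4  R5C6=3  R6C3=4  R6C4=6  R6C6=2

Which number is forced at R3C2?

1

Row 3 already contains {2, 3, 4, 6}.
Column 2 already contains {2, 4, 6}.
Its 2×3 block (box 3) already contains {2, 4, 5, 6}.
The only value from 1–6 not eliminated is 1, so R3C2 = 1.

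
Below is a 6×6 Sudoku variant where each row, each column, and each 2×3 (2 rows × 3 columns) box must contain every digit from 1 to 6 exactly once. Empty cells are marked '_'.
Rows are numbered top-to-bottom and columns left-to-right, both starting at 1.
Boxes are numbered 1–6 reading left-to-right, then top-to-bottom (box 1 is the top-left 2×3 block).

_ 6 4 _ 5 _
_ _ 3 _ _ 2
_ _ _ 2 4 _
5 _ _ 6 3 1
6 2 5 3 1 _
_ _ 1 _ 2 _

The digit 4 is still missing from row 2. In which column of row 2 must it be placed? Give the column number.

4

Consider where 4 can go in row 2.
r2c1 is out (box 1 already has a 4).
r2c2 is out (box 1 already has a 4).
r2c5 is out (column 5 already has a 4).
So the only cell in row 2 that can hold 4 is r2c4.
That is column 4.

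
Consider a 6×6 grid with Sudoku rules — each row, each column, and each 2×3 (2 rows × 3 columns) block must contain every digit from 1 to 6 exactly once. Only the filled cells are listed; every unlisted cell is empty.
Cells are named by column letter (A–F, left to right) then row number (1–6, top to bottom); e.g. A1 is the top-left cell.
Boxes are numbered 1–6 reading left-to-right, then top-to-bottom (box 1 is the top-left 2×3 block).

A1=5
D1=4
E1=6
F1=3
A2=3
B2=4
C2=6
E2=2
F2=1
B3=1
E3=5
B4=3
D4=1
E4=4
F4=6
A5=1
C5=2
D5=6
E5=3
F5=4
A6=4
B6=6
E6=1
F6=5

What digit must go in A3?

Cell A3 itself could take any of {2, 6} by direct elimination.
Consider where 6 can go in column A.
A4 is out (row 4 already has a 6).
So the only cell in column A that can hold 6 is A3.
Therefore A3 = 6.

6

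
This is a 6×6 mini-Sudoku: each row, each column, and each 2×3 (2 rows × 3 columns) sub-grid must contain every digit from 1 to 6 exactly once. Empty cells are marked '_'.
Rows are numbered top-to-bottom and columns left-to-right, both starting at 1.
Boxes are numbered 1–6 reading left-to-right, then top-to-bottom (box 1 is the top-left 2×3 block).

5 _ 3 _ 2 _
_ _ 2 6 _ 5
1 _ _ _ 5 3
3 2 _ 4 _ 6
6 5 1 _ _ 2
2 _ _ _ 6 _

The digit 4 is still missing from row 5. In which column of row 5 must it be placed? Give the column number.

5

Consider where 4 can go in row 5.
r5c4 is out (column 4 already has a 4).
So the only cell in row 5 that can hold 4 is r5c5.
That is column 5.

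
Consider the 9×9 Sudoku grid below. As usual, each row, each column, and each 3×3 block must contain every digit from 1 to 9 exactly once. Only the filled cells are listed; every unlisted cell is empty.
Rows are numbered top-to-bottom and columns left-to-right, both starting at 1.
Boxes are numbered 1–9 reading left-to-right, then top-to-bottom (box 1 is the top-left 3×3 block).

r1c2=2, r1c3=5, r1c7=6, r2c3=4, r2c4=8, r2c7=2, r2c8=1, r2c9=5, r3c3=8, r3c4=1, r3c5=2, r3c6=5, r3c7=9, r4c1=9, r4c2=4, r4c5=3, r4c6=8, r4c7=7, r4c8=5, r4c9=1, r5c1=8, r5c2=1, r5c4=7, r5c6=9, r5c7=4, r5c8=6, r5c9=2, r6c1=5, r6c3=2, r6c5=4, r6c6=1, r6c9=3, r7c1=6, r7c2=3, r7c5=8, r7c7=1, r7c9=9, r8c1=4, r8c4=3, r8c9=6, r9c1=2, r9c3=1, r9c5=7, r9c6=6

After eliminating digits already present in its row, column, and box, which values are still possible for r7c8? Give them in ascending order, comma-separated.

Row 7 already contains {1, 3, 6, 8, 9}.
Column 8 already contains {1, 5, 6}.
Its 3×3 block (box 9) already contains {1, 6, 9}.
Removing those from 1–9 leaves {2, 4, 7} as the candidates for r7c8.

2,4,7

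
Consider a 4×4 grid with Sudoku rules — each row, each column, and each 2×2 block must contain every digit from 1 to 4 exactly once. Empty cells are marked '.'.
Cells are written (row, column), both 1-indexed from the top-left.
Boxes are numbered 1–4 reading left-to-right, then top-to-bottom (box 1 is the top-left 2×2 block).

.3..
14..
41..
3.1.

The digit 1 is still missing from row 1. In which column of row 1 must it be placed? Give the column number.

4

Consider where 1 can go in row 1.
(1,1) is out (column 1 already has a 1).
(1,3) is out (column 3 already has a 1).
So the only cell in row 1 that can hold 1 is (1,4).
That is column 4.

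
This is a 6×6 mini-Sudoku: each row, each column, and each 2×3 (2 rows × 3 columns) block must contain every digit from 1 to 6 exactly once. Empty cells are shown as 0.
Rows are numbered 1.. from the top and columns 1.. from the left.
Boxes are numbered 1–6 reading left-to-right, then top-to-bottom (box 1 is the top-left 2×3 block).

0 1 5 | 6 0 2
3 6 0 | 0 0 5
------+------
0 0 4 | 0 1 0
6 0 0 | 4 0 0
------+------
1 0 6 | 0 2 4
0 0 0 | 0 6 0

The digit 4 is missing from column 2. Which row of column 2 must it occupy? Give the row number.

6

Consider where 4 can go in column 2.
row 3, column 2 is out (row 3 already has a 4).
row 4, column 2 is out (row 4 already has a 4).
row 5, column 2 is out (row 5 already has a 4).
So the only cell in column 2 that can hold 4 is row 6, column 2.
That is row 6.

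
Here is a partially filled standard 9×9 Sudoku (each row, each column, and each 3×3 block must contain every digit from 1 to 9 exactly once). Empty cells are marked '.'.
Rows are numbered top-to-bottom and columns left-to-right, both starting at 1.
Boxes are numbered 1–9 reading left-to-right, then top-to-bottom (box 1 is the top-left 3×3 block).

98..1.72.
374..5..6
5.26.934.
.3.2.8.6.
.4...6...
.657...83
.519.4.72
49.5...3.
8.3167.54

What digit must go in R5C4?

3

Row 5 already contains {4, 6}.
Column 4 already contains {1, 2, 5, 6, 7, 9}.
Its 3×3 block (box 5) already contains {2, 6, 7, 8}.
The only value from 1–9 not eliminated is 3, so R5C4 = 3.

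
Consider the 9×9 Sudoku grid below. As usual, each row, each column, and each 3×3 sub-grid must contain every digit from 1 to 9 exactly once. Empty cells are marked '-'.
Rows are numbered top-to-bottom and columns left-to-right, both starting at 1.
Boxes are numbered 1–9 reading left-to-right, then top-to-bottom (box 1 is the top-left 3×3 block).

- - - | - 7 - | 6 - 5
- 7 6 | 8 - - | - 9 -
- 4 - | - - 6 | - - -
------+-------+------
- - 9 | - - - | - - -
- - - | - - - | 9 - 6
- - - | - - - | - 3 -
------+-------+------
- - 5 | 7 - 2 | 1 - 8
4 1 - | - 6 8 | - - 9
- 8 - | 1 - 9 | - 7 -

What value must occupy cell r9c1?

Cell r9c1 itself could take any of {2, 3, 6} by direct elimination.
Consider where 6 can go in row 9.
r9c3 is out (column 3 already has a 6).
r9c5 is out (column 5 already has a 6).
r9c7 is out (column 7 already has a 6).
r9c9 is out (column 9 already has a 6).
So the only cell in row 9 that can hold 6 is r9c1.
Therefore r9c1 = 6.

6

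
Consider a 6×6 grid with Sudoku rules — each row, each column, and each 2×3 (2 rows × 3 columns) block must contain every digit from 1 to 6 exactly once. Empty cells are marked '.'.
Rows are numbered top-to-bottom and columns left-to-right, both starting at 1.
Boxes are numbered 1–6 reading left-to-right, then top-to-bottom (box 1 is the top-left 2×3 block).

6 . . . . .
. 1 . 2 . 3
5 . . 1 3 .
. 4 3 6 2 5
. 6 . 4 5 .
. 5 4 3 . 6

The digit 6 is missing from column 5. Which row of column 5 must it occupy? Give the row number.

Consider where 6 can go in column 5.
R1C5 is out (row 1 already has a 6).
R6C5 is out (row 6 already has a 6).
So the only cell in column 5 that can hold 6 is R2C5.
That is row 2.

2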